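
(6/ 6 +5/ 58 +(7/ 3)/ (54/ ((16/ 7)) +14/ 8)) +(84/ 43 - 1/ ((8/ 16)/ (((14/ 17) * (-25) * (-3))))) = -15313873/ 127194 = -120.40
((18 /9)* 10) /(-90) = -2 /9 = -0.22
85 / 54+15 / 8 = 745 / 216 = 3.45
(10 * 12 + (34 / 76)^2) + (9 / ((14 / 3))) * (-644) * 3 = -3605.80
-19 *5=-95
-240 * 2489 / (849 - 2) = -597360 / 847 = -705.27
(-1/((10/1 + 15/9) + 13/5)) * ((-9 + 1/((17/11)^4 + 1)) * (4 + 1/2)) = 117290295/42013336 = 2.79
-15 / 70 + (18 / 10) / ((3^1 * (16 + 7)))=-303 / 1610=-0.19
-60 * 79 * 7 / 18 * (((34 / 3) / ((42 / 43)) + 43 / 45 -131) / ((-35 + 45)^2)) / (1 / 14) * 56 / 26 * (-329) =-190060850924 / 8775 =-21659356.23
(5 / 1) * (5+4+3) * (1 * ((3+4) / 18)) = 70 / 3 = 23.33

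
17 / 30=0.57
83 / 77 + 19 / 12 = 2.66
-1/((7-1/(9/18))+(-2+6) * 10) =-1/45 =-0.02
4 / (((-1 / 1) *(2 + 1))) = -4 / 3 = -1.33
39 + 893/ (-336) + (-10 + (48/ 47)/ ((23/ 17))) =9842107/ 363216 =27.10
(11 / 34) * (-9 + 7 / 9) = -407 / 153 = -2.66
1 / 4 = 0.25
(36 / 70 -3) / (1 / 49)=-609 / 5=-121.80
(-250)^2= 62500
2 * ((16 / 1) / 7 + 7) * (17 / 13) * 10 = 1700 / 7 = 242.86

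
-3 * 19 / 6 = -19 / 2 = -9.50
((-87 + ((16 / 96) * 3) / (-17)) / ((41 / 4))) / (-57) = 5918 / 39729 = 0.15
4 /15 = 0.27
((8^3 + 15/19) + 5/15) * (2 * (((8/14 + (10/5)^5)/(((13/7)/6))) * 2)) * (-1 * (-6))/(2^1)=8423424/13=647955.69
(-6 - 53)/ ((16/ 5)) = -295/ 16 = -18.44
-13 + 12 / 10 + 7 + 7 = 11 / 5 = 2.20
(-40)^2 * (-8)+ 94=-12706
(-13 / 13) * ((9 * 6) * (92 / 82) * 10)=-24840 / 41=-605.85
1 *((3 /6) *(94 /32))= 47 /32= 1.47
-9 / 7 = -1.29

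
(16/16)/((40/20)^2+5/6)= 6/29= 0.21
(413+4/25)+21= 10854/25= 434.16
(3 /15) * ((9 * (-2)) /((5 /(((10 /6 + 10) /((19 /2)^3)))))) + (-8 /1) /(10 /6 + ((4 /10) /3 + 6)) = -1384904 /1337505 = -1.04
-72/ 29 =-2.48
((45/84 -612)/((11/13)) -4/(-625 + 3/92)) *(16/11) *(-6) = 27921090408/4427269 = 6306.62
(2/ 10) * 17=17/ 5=3.40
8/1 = 8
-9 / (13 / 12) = -108 / 13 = -8.31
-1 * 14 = -14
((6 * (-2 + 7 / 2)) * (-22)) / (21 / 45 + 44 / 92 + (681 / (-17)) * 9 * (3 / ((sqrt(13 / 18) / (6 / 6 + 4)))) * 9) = 41832429210 / 733377326869336159 + 497241022323375 * sqrt(26) / 733377326869336159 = 0.00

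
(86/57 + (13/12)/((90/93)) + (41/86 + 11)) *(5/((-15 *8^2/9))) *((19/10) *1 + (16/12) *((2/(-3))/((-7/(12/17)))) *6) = -1.61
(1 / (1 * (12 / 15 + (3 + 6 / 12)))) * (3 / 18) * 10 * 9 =150 / 43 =3.49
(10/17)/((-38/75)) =-375/323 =-1.16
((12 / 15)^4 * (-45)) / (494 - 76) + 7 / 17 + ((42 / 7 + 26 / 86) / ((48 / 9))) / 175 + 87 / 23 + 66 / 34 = 300000289223 / 49194838000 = 6.10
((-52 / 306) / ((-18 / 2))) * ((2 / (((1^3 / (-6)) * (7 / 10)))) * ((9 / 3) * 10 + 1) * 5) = -161200 / 3213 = -50.17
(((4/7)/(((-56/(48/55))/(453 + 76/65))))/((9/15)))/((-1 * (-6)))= -118084/105105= -1.12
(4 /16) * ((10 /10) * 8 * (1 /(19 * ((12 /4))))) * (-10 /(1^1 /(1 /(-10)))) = 2 /57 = 0.04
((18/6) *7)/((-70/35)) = -10.50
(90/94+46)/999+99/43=4743248/2018979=2.35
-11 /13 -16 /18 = -203 /117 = -1.74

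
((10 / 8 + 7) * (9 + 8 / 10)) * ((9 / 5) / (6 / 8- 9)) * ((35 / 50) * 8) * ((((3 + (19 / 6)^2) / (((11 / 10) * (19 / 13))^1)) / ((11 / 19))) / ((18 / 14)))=-29277794 / 27225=-1075.40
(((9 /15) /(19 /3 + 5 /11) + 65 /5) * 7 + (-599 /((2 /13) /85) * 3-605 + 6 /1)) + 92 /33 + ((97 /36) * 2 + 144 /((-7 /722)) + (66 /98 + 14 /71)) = -55558876933201 /55107360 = -1008193.41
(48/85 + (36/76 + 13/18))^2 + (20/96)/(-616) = 3.10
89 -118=-29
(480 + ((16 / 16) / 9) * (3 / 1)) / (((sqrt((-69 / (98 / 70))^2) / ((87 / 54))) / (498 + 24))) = 8483167 / 1035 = 8196.30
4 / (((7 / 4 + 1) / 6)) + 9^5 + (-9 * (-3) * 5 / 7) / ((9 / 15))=4549920 / 77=59089.87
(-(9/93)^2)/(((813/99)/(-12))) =3564/260431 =0.01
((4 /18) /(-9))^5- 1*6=-20920706438 /3486784401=-6.00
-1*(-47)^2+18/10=-2207.20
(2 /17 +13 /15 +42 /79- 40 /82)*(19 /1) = 16134781 /825945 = 19.53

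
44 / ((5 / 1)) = 44 / 5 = 8.80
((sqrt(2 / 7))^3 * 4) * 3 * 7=24 * sqrt(14) / 7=12.83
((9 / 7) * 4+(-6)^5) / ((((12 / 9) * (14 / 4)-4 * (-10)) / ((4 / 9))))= -77.32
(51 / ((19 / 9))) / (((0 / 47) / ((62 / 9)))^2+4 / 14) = 3213 / 38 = 84.55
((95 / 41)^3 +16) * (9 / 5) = 17640999 / 344605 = 51.19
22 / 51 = 0.43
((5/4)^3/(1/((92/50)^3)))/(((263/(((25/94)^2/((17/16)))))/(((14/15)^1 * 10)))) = 851690/29629317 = 0.03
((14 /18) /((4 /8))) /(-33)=-14 /297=-0.05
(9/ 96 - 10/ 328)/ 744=83/ 976128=0.00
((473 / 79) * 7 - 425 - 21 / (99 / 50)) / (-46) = 513181 / 59961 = 8.56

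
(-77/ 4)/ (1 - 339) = 77/ 1352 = 0.06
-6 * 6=-36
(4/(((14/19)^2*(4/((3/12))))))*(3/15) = 361/3920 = 0.09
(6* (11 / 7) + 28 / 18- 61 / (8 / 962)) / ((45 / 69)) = -11230.54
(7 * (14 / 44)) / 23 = 49 / 506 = 0.10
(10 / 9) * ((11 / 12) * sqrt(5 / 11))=5 * sqrt(55) / 54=0.69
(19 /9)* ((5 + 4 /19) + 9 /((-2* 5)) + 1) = 1009 /90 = 11.21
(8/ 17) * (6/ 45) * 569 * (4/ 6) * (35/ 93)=127456/ 14229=8.96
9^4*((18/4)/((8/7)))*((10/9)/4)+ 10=229955/32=7186.09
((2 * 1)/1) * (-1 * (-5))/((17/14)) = 140/17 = 8.24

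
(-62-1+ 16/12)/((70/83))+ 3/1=-2945/42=-70.12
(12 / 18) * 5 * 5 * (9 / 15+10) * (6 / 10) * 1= 106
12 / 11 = 1.09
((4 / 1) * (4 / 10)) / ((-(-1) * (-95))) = -8 / 475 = -0.02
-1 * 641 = -641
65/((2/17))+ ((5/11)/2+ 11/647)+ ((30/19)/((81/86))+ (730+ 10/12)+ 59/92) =431924436925/335893932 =1285.90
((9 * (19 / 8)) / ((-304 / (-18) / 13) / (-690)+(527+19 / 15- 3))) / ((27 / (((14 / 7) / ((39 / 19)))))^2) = 788785 / 14884023726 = 0.00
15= 15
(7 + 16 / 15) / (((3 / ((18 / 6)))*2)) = 121 / 30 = 4.03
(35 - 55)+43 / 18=-317 / 18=-17.61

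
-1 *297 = -297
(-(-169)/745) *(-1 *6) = -1014/745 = -1.36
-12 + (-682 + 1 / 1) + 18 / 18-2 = -694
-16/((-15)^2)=-16/225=-0.07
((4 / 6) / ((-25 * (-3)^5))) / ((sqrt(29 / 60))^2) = 8 / 35235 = 0.00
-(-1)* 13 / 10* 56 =364 / 5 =72.80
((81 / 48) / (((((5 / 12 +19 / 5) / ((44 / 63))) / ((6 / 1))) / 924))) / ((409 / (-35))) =-1247400 / 9407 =-132.60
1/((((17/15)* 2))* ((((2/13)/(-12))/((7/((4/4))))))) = -4095/17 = -240.88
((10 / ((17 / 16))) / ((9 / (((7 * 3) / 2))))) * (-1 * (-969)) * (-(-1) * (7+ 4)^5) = 1713582640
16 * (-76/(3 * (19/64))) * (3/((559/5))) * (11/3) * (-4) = 901120/1677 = 537.34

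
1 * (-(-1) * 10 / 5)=2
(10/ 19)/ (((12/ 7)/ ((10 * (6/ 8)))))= 175/ 76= 2.30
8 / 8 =1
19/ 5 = 3.80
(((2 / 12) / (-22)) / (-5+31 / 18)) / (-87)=-1 / 37642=-0.00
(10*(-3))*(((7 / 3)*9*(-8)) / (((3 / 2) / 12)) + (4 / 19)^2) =14555040 / 361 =40318.67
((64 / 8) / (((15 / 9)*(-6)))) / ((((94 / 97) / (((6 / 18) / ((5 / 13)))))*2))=-1261 / 3525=-0.36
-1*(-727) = 727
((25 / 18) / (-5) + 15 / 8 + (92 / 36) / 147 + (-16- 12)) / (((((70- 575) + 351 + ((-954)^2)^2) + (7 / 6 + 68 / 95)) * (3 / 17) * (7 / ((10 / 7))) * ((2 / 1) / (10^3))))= -563762181250 / 30607247728053749151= -0.00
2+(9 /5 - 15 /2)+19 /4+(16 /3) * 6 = 661 /20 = 33.05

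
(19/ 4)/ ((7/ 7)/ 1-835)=-19/ 3336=-0.01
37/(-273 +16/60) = -555/4091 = -0.14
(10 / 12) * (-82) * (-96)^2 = -629760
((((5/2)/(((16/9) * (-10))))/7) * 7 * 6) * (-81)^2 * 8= -177147/4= -44286.75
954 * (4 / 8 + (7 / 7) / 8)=2385 / 4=596.25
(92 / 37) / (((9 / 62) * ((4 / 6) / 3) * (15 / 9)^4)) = 231012 / 23125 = 9.99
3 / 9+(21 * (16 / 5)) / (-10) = -479 / 75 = -6.39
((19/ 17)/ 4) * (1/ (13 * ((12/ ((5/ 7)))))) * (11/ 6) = 1045/ 445536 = 0.00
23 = 23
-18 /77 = -0.23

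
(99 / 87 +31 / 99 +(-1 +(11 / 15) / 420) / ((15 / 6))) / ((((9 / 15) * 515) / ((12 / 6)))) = 5284309 / 776246625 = 0.01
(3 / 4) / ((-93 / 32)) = -8 / 31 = -0.26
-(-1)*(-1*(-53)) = 53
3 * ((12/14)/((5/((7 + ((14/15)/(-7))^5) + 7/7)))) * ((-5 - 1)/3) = -24299872/2953125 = -8.23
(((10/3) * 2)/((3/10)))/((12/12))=200/9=22.22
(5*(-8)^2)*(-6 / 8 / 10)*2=-48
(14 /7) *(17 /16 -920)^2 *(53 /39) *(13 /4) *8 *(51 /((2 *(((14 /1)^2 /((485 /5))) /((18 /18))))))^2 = 93465288332470431 /9834496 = 9503820870.18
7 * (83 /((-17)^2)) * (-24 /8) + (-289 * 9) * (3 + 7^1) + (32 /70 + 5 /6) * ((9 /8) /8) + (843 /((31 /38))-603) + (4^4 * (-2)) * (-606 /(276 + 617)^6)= -520763005354442080890552965157 /20353837548021764582615680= -25585.49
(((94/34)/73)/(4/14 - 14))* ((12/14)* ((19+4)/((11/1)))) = -1081/218416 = -0.00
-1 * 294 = -294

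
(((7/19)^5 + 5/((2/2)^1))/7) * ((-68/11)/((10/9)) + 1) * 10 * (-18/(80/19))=14002752609/100347170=139.54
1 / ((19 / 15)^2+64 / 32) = 225 / 811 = 0.28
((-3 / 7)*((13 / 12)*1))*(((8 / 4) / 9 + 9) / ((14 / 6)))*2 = -1079 / 294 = -3.67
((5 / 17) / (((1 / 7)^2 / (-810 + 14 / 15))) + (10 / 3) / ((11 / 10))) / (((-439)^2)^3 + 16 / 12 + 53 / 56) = -366217824 / 224873360340114348797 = -0.00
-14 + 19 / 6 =-65 / 6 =-10.83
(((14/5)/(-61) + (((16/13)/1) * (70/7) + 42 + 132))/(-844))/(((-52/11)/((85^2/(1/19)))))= 13939946790/2175199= 6408.58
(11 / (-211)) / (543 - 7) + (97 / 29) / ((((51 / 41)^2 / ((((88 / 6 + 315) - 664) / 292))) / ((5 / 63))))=-0.20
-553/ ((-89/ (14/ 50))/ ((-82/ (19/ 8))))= -2539376/ 42275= -60.07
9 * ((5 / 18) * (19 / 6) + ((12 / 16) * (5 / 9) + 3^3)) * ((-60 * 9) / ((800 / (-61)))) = 104859 / 10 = 10485.90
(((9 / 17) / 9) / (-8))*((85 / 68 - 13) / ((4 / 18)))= 423 / 1088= 0.39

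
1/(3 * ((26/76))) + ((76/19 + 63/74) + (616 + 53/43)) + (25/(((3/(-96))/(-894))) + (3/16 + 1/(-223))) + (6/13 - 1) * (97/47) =7448393475369883/10405369104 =715822.13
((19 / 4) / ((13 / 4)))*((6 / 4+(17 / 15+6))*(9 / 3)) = 37.85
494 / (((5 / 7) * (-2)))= -1729 / 5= -345.80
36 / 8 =9 / 2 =4.50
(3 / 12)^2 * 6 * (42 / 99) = 7 / 44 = 0.16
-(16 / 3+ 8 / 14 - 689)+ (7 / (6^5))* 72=516469 / 756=683.16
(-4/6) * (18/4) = -3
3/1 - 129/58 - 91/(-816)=20999/23664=0.89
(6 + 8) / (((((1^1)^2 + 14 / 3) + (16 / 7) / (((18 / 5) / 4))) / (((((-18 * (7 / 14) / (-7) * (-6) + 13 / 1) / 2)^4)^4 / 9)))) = 1073778.11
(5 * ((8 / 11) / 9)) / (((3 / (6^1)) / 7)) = 560 / 99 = 5.66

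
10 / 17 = 0.59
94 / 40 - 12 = -9.65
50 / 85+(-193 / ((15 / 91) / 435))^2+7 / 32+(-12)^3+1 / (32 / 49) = 17640151401827 / 68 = 259413991203.34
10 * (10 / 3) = 100 / 3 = 33.33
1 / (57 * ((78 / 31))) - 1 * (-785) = 3490141 / 4446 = 785.01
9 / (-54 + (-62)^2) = 9 / 3790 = 0.00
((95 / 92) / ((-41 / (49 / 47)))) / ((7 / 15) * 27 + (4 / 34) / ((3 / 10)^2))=-3561075 / 1886124476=-0.00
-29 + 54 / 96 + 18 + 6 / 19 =-3077 / 304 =-10.12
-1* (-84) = 84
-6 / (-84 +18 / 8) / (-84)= -2 / 2289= -0.00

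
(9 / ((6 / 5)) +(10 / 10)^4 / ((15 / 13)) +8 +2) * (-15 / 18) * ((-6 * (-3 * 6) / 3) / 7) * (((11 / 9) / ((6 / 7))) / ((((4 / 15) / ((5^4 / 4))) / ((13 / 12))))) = -246228125 / 3456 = -71246.56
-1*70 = -70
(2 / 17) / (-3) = -2 / 51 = -0.04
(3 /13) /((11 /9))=27 /143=0.19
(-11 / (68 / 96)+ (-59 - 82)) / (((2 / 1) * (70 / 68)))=-2661 / 35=-76.03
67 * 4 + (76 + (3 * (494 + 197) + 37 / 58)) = 140223 / 58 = 2417.64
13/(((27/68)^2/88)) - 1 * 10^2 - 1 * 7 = 5211853/729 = 7149.32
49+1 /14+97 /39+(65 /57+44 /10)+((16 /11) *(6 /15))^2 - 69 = -120949253 /10460450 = -11.56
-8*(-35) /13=280 /13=21.54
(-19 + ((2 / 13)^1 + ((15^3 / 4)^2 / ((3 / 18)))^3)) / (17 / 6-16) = -1556220149677276610951805 / 262912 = -5919167438828492464.98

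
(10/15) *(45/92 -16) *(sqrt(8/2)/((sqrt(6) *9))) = -1427 *sqrt(6)/3726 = -0.94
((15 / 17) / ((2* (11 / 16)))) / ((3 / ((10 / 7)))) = 400 / 1309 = 0.31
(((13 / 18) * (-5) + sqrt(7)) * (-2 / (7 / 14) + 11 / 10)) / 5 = 377 / 180- 29 * sqrt(7) / 50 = 0.56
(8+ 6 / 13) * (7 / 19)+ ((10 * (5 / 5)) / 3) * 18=15590 / 247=63.12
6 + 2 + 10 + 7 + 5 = 30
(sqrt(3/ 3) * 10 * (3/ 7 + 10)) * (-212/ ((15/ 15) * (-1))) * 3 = 464280/ 7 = 66325.71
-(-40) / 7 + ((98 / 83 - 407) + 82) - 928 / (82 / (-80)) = 13989141 / 23821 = 587.26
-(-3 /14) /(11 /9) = 27 /154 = 0.18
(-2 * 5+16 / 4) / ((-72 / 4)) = 1 / 3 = 0.33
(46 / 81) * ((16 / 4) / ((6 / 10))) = 920 / 243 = 3.79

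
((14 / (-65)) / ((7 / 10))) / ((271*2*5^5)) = -2 / 11009375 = -0.00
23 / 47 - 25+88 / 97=-107608 / 4559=-23.60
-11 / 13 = -0.85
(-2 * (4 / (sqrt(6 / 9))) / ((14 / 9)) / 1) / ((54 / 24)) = -8 * sqrt(6) / 7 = -2.80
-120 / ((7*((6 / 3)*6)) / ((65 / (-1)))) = 650 / 7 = 92.86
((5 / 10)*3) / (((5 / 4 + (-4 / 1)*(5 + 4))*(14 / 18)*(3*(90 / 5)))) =-1 / 973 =-0.00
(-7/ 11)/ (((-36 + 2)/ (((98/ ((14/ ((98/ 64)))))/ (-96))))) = -2401/ 1148928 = -0.00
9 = 9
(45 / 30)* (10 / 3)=5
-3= -3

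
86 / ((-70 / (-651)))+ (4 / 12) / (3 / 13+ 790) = 123245246 / 154095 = 799.80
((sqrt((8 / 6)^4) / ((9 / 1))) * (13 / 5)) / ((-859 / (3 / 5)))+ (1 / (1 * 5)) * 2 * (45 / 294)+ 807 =22929749258 / 28411425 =807.06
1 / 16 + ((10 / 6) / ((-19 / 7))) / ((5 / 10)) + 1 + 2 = 1673 / 912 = 1.83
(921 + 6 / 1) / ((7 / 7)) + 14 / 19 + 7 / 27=476062 / 513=928.00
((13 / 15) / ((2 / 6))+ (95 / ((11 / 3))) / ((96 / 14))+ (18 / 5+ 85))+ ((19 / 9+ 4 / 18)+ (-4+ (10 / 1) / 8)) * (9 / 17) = 1417577 / 14960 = 94.76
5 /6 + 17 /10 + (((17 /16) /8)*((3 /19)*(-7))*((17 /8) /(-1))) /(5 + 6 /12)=4157339 /1605120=2.59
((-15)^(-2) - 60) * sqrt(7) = -13499 * sqrt(7) / 225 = -158.73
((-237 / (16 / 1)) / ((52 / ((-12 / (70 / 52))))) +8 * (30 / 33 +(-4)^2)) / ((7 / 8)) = 424461 / 2695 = 157.50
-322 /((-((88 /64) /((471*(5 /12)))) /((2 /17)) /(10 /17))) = 3180.50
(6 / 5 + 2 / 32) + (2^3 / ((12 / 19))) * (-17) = -214.07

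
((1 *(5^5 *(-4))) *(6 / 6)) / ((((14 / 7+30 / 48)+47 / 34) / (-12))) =4080000 / 109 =37431.19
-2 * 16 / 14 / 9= -16 / 63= -0.25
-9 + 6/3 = -7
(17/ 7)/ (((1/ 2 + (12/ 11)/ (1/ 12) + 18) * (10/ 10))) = 374/ 4865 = 0.08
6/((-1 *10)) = -3/5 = -0.60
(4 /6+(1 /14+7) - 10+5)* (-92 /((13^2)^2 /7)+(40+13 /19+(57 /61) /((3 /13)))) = 85101564575 /695146179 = 122.42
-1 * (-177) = 177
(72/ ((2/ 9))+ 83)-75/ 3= 382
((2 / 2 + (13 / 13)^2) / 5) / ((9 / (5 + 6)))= 22 / 45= 0.49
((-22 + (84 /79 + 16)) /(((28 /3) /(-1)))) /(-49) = -585 /54194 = -0.01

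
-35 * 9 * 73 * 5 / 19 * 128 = -14716800 / 19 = -774568.42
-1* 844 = -844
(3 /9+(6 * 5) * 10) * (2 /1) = 1802 /3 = 600.67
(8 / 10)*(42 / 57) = 56 / 95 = 0.59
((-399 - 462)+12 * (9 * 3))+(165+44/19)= -7024/19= -369.68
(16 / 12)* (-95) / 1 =-380 / 3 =-126.67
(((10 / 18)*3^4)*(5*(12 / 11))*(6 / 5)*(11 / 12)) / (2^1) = 135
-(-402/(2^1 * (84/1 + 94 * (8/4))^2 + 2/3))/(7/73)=44019/1553671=0.03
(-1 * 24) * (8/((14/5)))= -480/7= -68.57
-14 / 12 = -7 / 6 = -1.17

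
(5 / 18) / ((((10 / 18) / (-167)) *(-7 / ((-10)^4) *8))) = 104375 / 7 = 14910.71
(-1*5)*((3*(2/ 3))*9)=-90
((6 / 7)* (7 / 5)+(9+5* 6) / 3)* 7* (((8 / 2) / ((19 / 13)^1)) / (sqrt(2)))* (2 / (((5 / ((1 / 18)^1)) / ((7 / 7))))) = 12922* sqrt(2) / 4275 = 4.27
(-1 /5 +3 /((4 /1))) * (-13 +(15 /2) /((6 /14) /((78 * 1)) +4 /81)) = 275132 /4045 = 68.02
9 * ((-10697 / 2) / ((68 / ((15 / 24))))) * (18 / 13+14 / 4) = -61133355 / 28288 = -2161.11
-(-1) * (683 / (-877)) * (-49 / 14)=2.73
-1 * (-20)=20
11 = 11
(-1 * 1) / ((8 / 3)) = -3 / 8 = -0.38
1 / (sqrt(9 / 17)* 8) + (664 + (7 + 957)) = sqrt(17) / 24 + 1628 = 1628.17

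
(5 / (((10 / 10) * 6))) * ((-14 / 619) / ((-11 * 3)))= 35 / 61281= 0.00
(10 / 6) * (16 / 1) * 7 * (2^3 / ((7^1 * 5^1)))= 128 / 3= 42.67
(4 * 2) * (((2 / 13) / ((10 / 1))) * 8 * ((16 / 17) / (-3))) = -1024 / 3315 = -0.31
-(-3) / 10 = 3 / 10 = 0.30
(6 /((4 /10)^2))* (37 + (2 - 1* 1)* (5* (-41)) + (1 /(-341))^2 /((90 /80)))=-2197710800 /348843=-6300.00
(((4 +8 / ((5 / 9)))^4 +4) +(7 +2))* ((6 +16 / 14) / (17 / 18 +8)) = 91545.95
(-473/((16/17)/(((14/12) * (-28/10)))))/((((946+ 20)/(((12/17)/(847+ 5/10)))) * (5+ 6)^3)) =301/283031100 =0.00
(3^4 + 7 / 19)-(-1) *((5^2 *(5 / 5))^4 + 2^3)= 7423573 / 19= 390714.37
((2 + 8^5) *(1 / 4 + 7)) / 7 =475165 / 14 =33940.36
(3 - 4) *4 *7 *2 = -56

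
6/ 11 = 0.55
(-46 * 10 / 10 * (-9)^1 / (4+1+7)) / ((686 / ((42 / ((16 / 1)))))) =207 / 1568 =0.13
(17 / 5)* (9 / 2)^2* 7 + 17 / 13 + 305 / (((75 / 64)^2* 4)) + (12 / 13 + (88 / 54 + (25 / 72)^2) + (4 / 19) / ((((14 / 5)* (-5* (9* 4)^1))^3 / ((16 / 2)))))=541.45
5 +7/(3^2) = 52/9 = 5.78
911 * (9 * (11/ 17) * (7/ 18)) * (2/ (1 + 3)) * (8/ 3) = 140294/ 51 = 2750.86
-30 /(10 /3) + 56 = 47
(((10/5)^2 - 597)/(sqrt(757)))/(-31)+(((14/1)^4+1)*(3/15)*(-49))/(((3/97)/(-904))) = 593*sqrt(757)/23467+165066784904/15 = 11004452327.63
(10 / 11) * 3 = 30 / 11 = 2.73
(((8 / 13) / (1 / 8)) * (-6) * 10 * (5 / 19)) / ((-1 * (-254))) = -9600 / 31369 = -0.31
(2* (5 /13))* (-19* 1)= -190 /13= -14.62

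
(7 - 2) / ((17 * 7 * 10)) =0.00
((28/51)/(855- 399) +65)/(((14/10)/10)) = 464.29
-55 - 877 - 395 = -1327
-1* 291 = -291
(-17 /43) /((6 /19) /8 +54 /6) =-0.04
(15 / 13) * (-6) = -90 / 13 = -6.92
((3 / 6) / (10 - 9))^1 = 1 / 2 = 0.50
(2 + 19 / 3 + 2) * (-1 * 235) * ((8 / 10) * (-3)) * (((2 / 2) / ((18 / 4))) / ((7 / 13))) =151528 / 63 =2405.21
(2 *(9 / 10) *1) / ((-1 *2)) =-9 / 10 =-0.90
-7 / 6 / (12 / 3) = -7 / 24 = -0.29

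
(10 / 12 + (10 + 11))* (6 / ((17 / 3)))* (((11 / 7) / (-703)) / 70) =-4323 / 5855990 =-0.00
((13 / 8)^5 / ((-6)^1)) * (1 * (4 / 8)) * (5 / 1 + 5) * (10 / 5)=-1856465 / 98304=-18.88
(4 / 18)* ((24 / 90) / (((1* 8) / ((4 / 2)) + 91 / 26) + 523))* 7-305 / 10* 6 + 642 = 65744977 / 143235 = 459.00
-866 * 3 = -2598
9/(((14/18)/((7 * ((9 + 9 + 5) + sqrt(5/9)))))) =27 * sqrt(5) + 1863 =1923.37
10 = 10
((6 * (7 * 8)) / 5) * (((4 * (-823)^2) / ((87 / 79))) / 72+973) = 3081831704 / 1305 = 2361556.86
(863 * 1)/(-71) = -863/71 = -12.15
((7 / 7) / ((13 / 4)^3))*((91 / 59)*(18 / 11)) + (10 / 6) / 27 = 1201589 / 8884161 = 0.14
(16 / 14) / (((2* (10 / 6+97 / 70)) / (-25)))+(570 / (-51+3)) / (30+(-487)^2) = -5692836895 / 1216356472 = -4.68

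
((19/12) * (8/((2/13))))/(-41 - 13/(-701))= -2.01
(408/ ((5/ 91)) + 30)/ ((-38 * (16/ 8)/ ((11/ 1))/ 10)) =-10791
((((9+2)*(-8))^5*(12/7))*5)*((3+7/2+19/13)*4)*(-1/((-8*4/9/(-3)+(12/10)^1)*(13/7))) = 384716567347200/1183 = 325204198941.00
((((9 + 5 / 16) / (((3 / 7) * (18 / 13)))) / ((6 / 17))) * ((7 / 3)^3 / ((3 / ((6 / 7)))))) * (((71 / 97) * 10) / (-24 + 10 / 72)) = -4009599685 / 80989956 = -49.51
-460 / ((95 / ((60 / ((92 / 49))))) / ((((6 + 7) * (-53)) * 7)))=14179620 / 19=746295.79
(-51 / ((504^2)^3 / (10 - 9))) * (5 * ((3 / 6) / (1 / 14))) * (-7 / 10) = 17 / 222995387252736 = 0.00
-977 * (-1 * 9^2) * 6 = 474822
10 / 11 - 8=-78 / 11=-7.09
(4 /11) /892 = 0.00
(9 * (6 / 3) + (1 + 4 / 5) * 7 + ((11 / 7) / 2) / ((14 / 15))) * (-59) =-1855.07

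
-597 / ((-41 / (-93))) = -55521 / 41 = -1354.17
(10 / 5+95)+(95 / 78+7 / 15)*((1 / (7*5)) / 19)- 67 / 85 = 141401343 / 1469650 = 96.21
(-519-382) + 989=88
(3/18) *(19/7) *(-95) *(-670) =604675/21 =28794.05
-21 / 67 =-0.31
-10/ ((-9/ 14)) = 140/ 9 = 15.56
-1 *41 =-41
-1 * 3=-3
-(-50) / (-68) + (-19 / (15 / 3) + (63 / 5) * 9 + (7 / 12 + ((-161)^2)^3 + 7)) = 17764599791178997 / 1020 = 17416274305077.45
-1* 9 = -9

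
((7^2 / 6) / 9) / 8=49 / 432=0.11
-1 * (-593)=593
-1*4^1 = -4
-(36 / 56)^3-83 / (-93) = 159955 / 255192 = 0.63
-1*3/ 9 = -1/ 3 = -0.33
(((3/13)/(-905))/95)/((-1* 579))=1/215711275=0.00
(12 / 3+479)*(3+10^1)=6279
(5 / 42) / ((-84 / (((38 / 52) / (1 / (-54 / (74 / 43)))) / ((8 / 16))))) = 12255 / 188552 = 0.06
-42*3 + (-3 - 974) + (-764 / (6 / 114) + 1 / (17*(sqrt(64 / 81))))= -2124175 / 136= -15618.93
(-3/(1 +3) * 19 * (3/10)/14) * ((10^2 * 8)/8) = -855/28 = -30.54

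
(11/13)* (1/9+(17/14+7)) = 11539/1638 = 7.04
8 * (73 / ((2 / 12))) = 3504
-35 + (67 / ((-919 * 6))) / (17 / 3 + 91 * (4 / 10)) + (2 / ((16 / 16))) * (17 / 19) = -33.21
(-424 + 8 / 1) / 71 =-416 / 71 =-5.86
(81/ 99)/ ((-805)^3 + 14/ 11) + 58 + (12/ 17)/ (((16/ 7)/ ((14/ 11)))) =41772629953171/ 715369916338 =58.39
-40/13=-3.08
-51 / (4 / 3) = -153 / 4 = -38.25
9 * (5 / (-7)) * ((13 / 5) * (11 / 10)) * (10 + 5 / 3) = -429 / 2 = -214.50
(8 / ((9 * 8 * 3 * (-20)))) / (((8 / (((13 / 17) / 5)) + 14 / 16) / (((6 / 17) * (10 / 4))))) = -26 / 846243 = -0.00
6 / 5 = 1.20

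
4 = 4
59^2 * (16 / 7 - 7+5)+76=7494 / 7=1070.57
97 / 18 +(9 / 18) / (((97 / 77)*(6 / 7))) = 20435 / 3492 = 5.85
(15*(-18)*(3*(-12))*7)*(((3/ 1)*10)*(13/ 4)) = 6633900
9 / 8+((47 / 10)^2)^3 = 10780340329 / 1000000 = 10780.34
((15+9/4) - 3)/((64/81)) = 4617/256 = 18.04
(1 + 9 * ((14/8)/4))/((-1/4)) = -79/4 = -19.75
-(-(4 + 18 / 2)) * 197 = 2561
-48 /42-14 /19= -250 /133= -1.88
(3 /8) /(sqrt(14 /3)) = 3 * sqrt(42) /112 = 0.17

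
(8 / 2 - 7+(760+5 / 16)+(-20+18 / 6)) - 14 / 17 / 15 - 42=2848891 / 4080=698.26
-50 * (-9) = 450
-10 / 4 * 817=-4085 / 2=-2042.50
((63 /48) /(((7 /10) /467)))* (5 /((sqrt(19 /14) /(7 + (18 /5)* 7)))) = 1127805* sqrt(266) /152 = 121012.78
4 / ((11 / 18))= 72 / 11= 6.55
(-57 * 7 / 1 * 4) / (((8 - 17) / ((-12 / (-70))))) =30.40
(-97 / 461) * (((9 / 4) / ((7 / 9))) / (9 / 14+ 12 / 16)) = -0.44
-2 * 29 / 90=-29 / 45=-0.64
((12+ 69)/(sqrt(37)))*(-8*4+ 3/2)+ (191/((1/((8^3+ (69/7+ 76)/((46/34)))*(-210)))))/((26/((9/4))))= -2388954465/1196 - 4941*sqrt(37)/74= -1997859.71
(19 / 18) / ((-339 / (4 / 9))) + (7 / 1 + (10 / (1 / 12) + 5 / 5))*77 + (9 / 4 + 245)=1109700415 / 109836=10103.25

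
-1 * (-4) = 4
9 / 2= 4.50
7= 7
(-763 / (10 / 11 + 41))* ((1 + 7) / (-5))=67144 / 2305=29.13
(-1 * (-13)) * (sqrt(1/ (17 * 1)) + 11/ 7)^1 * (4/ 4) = 13 * sqrt(17)/ 17 + 143/ 7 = 23.58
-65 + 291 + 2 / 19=4296 / 19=226.11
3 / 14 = 0.21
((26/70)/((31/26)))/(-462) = -169/250635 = -0.00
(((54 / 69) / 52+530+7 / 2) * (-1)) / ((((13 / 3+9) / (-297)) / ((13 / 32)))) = 142133211 / 29440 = 4827.89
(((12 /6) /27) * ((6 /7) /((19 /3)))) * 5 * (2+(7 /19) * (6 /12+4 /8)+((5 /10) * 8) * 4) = 6980 /7581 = 0.92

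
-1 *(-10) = 10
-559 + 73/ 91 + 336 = -20220/ 91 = -222.20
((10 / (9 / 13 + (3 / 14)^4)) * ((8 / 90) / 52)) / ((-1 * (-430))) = 0.00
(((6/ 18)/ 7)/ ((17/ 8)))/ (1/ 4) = 32/ 357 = 0.09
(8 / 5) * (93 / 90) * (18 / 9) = 3.31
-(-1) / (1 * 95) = 1 / 95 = 0.01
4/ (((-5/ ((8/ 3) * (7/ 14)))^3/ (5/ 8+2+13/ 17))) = -14752/ 57375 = -0.26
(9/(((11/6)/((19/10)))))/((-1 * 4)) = -513/220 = -2.33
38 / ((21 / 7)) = 38 / 3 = 12.67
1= 1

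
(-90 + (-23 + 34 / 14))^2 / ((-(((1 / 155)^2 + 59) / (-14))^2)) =-9605195600625 / 13953043129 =-688.39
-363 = -363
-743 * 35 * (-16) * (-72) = -29957760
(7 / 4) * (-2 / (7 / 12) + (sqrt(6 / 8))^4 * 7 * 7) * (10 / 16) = 13515 / 512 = 26.40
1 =1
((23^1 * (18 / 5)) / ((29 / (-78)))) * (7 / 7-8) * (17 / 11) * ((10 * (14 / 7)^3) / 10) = 30741984 / 1595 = 19273.97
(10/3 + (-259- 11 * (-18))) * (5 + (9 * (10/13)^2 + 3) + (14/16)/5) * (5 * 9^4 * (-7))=241706131191/1352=178776724.25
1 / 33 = 0.03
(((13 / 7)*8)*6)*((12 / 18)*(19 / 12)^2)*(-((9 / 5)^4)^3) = -294542625490074 / 1708984375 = -172349.51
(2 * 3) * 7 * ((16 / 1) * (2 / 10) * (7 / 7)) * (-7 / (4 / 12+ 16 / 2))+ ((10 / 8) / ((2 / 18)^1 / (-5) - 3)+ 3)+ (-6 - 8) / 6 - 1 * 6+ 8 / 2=-23387159 / 204000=-114.64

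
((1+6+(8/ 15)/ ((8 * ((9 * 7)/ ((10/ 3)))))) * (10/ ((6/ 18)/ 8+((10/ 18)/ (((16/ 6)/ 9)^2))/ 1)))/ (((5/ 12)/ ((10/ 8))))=2541440/ 77049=32.98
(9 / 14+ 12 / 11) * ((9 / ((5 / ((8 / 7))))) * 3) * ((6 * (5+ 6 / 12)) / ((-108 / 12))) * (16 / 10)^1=-76896 / 1225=-62.77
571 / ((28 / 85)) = 48535 / 28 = 1733.39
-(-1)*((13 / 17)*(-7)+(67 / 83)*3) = -4136 / 1411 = -2.93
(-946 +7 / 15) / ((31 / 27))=-127647 / 155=-823.53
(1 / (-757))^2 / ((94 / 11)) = 11 / 53866606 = 0.00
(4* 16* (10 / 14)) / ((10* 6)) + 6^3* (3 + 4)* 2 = 63520 / 21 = 3024.76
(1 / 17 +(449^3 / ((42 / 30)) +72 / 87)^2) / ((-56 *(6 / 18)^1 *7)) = -4392929586001990521303 / 137308388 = -31993162617290.29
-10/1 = -10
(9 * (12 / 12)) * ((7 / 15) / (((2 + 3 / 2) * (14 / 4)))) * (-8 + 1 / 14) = -666 / 245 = -2.72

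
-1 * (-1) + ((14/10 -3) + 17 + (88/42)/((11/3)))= 594/35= 16.97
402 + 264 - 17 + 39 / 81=17536 / 27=649.48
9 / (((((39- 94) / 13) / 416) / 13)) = -632736 / 55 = -11504.29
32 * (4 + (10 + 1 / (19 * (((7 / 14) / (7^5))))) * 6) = 6492800 / 19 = 341726.32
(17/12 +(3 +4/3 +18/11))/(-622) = -325/27368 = -0.01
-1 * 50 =-50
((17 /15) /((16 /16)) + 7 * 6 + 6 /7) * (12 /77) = 18476 /2695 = 6.86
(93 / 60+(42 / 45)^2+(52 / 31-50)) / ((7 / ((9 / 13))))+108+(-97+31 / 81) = 156363469 / 22850100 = 6.84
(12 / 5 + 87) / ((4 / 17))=7599 / 20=379.95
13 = 13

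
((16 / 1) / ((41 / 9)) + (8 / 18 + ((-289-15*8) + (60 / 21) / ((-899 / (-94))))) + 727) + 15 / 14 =1501605377 / 4644234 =323.33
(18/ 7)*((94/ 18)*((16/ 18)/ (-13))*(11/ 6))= -4136/ 2457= -1.68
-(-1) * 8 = 8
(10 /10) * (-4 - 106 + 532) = 422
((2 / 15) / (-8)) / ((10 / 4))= -1 / 150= -0.01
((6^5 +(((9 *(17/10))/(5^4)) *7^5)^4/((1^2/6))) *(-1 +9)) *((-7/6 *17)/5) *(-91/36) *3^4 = 4261450089885956662825035719541/3814697265625000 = 1117113572363064.22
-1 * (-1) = 1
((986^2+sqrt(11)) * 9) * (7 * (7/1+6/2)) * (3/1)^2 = 5670 * sqrt(11)+5512351320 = 5512370125.26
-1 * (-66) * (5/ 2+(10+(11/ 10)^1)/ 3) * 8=16368/ 5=3273.60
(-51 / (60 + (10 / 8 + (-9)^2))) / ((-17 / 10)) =120 / 569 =0.21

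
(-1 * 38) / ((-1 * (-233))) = -38 / 233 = -0.16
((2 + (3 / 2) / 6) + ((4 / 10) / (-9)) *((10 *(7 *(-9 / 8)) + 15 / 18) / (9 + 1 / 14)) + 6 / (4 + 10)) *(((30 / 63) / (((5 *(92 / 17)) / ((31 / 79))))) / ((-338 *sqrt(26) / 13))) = -154846829 *sqrt(26) / 4953092403168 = -0.00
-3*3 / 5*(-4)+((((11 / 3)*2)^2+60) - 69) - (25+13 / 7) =25.12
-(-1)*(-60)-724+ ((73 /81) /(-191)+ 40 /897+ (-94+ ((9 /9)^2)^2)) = -4056667580 /4625829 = -876.96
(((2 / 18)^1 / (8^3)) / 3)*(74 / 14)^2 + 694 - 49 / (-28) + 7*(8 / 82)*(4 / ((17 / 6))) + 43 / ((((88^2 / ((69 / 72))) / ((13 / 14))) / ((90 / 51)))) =19901200396877 / 28563929856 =696.72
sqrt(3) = 1.73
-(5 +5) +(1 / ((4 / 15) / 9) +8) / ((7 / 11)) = 1557 / 28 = 55.61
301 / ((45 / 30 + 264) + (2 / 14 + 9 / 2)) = 2107 / 1891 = 1.11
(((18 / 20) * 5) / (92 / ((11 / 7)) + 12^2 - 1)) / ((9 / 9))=33 / 1478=0.02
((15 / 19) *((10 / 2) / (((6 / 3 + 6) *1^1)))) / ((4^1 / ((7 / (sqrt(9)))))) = 175 / 608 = 0.29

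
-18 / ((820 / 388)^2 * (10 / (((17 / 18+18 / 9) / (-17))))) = 498677 / 7144250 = 0.07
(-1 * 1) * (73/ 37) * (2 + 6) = -584/ 37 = -15.78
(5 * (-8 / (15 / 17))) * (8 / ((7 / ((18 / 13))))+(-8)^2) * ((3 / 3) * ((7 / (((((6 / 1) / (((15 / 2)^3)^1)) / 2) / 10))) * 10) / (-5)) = 760920000 / 13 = 58532307.69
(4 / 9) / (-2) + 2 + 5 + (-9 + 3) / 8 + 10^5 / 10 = 360217 / 36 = 10006.03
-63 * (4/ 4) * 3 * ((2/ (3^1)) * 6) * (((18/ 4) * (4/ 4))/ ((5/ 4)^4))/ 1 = -870912/ 625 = -1393.46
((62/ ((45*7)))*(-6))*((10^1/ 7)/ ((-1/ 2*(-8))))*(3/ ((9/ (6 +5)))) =-682/ 441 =-1.55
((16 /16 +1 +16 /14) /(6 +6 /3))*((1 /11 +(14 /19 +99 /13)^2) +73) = 95866895 /1708252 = 56.12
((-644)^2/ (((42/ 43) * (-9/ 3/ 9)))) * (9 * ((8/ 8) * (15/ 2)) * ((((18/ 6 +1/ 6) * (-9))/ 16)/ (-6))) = -408422385/ 16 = -25526399.06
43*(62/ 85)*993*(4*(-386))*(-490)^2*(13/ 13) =-196281263653440/ 17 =-11545956685496.47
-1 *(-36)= 36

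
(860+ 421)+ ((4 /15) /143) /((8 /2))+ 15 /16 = 43996111 /34320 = 1281.94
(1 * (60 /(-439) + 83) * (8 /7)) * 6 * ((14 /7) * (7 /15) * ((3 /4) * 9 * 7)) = 55002024 /2195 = 25057.87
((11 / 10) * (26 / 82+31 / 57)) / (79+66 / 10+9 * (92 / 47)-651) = -520102 / 300839673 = -0.00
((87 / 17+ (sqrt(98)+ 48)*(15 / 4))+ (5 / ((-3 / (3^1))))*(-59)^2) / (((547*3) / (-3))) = 292738 / 9299 - 105*sqrt(2) / 2188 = 31.41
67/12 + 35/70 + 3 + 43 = 625/12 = 52.08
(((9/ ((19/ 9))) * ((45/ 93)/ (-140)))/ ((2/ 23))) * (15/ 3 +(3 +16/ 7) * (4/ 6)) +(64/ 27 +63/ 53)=698706997/ 330400728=2.11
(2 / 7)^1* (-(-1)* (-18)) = -36 / 7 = -5.14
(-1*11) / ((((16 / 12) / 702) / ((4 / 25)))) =-926.64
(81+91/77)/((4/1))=226/11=20.55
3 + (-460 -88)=-545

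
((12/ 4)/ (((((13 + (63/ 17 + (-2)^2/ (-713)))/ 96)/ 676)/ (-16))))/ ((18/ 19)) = -4981827968/ 25303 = -196886.85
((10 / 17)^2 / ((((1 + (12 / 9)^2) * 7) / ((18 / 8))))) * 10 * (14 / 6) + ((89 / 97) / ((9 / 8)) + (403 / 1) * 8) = 813847006 / 252297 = 3225.75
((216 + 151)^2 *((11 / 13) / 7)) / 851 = 1481579 / 77441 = 19.13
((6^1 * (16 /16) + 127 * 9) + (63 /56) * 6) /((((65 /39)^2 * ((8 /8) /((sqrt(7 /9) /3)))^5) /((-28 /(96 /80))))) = -21.31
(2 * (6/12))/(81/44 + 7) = 44/389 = 0.11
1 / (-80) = -1 / 80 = -0.01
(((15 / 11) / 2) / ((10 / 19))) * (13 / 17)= 741 / 748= 0.99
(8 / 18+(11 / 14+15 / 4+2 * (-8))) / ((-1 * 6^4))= 2777 / 326592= 0.01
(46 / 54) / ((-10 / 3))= -23 / 90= -0.26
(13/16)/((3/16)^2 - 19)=-208/4855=-0.04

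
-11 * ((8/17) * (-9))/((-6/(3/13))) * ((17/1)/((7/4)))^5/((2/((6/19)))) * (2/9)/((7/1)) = -22578733056/29059303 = -776.99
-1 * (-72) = 72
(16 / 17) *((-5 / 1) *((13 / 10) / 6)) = -52 / 51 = -1.02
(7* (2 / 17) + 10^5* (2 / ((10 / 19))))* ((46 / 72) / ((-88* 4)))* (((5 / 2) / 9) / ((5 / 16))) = -2251217 / 3672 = -613.08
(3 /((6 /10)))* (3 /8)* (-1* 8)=-15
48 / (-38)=-24 / 19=-1.26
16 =16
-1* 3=-3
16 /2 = 8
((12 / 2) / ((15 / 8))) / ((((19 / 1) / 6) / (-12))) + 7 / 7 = -1057 / 95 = -11.13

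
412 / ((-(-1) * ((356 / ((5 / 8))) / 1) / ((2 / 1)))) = 515 / 356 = 1.45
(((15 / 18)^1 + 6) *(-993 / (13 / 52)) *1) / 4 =-13571 / 2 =-6785.50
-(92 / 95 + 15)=-1517 / 95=-15.97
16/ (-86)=-8/ 43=-0.19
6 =6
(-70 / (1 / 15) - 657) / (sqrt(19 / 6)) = -1707 * sqrt(114) / 19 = -959.25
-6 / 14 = -3 / 7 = -0.43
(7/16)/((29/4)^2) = 7/841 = 0.01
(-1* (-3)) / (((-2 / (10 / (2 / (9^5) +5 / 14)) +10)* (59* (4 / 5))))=31000725 / 4842605186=0.01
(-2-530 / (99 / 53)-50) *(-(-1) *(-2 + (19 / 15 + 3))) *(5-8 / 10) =-7910644 / 2475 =-3196.22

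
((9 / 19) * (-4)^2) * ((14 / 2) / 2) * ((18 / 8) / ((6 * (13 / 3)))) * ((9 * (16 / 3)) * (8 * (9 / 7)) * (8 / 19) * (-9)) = -20155392 / 4693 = -4294.78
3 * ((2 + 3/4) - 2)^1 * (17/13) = 153/52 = 2.94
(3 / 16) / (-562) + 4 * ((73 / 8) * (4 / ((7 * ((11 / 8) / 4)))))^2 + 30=50667798085 / 53313568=950.37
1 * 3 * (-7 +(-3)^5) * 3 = -2250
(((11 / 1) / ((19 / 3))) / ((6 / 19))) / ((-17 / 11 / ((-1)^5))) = 121 / 34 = 3.56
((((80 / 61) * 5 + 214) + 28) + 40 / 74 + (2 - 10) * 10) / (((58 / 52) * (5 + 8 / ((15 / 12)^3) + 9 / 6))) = 14.31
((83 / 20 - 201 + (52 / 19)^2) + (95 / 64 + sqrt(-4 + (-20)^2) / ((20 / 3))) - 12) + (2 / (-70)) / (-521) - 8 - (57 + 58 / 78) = -872863728241 / 3286151232 + 9 *sqrt(11) / 10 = -262.63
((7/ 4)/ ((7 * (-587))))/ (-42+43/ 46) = 23/ 2217686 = 0.00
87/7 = 12.43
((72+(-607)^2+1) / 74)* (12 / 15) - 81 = 722059 / 185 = 3903.02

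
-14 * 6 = -84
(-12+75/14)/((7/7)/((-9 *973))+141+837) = -116343/17128690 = -0.01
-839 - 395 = -1234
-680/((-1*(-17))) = -40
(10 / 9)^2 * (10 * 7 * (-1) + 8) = -76.54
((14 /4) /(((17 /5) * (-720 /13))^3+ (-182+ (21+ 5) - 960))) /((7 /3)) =-2197 /9781727496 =-0.00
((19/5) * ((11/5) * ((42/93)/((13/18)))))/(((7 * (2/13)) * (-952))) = -1881/368900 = -0.01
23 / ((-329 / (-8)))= 184 / 329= 0.56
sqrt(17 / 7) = sqrt(119) / 7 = 1.56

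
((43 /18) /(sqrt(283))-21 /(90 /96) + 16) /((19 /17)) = -544 /95 + 731 * sqrt(283) /96786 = -5.60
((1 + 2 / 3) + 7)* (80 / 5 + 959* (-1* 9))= -223990 / 3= -74663.33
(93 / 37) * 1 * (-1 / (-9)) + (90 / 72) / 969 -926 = -132759275 / 143412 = -925.72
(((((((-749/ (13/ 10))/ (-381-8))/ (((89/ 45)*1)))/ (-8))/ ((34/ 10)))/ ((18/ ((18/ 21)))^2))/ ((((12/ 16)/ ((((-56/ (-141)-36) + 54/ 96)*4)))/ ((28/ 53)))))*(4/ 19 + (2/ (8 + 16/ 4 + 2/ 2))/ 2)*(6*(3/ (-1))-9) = -225206417625/ 4707632608757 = -0.05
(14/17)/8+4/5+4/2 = 2.90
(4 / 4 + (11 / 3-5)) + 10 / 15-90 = -269 / 3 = -89.67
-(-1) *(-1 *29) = -29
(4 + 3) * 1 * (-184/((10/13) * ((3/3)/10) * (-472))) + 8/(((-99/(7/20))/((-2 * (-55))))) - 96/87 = 481373/15399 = 31.26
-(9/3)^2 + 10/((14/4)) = -43/7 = -6.14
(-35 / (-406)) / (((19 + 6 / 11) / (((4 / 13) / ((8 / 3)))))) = 33 / 64844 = 0.00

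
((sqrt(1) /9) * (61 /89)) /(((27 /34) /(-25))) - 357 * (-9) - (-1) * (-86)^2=229388993 /21627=10606.60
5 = 5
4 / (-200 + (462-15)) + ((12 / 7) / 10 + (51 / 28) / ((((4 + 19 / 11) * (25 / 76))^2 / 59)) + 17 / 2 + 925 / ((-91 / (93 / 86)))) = 1719635064562 / 61475675625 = 27.97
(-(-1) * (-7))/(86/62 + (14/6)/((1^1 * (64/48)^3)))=-13888/4705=-2.95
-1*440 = -440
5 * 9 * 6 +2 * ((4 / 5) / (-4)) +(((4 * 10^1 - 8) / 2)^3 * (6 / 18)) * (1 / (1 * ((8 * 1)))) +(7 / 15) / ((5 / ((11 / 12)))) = 396317 / 900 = 440.35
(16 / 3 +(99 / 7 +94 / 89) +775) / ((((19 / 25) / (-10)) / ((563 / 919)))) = -209274137500 / 32634609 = -6412.64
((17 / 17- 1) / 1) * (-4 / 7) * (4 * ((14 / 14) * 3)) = 0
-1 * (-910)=910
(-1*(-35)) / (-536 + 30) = -35 / 506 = -0.07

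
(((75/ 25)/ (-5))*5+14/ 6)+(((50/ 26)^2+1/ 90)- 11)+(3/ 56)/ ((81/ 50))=-5062177/ 638820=-7.92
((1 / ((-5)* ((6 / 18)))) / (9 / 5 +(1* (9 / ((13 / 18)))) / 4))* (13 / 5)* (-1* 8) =2704 / 1065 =2.54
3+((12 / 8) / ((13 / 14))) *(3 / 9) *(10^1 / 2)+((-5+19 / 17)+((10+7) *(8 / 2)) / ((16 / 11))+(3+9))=53535 / 884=60.56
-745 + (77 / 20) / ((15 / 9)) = -74269 / 100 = -742.69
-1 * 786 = -786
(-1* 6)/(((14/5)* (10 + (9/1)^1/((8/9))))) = -120/1127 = -0.11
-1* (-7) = 7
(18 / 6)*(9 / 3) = 9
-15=-15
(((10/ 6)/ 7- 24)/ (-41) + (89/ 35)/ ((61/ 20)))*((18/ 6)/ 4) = 74227/ 70028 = 1.06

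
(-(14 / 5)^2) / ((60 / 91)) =-4459 / 375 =-11.89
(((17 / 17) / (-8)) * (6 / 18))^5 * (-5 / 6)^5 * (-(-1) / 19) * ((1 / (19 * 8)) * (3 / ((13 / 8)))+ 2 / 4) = 790625 / 581156380606464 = 0.00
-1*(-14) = 14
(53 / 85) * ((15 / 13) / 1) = 159 / 221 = 0.72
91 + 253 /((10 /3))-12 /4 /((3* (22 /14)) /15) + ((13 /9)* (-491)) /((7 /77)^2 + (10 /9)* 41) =141.79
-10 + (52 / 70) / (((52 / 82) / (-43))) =-2113 / 35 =-60.37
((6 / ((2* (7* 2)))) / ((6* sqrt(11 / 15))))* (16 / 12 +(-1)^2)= sqrt(165) / 132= 0.10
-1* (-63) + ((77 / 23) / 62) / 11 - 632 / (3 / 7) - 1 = -6043367 / 4278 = -1412.66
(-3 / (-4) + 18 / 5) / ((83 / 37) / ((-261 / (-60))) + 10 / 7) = 1960371 / 876200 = 2.24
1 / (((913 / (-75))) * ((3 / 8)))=-200 / 913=-0.22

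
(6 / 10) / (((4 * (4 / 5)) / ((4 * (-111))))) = -333 / 4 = -83.25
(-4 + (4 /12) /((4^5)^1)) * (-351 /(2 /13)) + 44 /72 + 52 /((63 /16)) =9139.07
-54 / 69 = -18 / 23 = -0.78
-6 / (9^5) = -2 / 19683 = -0.00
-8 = -8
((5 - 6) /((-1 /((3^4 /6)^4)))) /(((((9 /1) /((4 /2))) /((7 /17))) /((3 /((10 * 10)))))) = 1240029 /13600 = 91.18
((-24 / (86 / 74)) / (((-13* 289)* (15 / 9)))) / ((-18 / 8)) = -1184 / 807755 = -0.00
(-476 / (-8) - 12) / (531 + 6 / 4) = 19 / 213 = 0.09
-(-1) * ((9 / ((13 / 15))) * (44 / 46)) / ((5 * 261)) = 66 / 8671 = 0.01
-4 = -4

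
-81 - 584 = -665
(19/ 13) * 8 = 152/ 13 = 11.69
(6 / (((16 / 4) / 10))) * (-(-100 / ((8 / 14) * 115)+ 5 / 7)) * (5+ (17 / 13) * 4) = 2850 / 23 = 123.91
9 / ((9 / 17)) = 17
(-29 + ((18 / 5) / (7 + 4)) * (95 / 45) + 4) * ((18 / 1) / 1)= -24066 / 55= -437.56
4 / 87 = 0.05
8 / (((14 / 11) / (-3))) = -132 / 7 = -18.86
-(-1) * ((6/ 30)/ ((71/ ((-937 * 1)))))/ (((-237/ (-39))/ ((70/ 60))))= -85267/ 168270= -0.51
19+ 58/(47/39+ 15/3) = 3430/121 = 28.35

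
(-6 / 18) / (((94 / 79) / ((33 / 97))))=-869 / 9118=-0.10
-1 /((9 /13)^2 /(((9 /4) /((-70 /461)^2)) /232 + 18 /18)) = -1091721241 /368323200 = -2.96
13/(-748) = -13/748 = -0.02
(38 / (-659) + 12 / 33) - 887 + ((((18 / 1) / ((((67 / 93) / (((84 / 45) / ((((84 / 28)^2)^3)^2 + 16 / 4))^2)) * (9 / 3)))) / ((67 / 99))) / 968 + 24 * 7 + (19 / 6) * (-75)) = -439400338073452957844613 / 459530519722309351250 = -956.19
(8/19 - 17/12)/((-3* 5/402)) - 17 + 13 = 12929/570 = 22.68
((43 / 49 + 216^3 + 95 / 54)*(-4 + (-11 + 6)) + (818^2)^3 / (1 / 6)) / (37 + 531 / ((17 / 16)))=3348783881525375.53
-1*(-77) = 77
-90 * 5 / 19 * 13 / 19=-5850 / 361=-16.20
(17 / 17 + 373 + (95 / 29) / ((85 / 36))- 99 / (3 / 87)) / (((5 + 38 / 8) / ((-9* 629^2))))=343603596012 / 377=911415374.04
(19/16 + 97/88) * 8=18.32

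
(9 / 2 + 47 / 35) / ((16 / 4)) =409 / 280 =1.46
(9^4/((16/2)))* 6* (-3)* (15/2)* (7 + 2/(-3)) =-5609655/8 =-701206.88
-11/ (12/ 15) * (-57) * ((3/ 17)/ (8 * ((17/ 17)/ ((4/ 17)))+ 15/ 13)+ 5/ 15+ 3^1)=81308315/ 31076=2616.43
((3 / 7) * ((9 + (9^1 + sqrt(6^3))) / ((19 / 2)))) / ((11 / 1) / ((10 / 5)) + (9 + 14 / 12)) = 108 * sqrt(6) / 6251 + 324 / 6251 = 0.09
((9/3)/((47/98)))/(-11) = -294/517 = -0.57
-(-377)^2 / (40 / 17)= -2416193 / 40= -60404.82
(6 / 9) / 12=1 / 18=0.06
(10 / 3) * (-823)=-8230 / 3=-2743.33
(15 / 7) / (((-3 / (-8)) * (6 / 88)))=1760 / 21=83.81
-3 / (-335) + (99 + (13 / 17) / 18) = 10153763 / 102510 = 99.05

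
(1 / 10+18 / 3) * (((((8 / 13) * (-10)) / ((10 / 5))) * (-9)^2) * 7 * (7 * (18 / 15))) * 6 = -34863696 / 65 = -536364.55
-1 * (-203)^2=-41209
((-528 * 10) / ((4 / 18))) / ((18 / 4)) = -5280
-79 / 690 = -0.11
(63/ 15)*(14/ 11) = 294/ 55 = 5.35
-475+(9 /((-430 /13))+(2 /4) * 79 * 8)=-159.27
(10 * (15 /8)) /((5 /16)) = 60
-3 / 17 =-0.18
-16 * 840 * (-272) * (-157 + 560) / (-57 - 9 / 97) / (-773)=1832104960 / 54883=33382.01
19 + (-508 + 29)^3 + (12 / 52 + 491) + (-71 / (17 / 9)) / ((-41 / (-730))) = -995825628488 / 9061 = -109902398.02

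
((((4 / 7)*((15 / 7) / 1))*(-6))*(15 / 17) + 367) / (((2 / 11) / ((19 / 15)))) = 62764999 / 24990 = 2511.60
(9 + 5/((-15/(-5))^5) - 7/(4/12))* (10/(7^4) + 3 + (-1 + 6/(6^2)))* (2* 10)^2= -18207140600/1750329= -10402.12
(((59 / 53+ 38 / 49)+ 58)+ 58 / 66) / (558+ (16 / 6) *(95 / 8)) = 5207836 / 50535023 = 0.10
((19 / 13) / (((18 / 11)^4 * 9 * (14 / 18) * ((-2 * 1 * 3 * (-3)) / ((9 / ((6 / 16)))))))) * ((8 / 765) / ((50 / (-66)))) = -6119938 / 11418600375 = -0.00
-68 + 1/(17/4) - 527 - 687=-1281.76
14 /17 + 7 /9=245 /153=1.60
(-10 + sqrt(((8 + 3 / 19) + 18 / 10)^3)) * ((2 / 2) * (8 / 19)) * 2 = 18.04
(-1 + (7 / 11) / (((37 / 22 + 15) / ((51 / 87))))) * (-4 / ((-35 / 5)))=-41620 / 74501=-0.56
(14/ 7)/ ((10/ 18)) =18/ 5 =3.60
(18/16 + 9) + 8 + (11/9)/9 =11833/648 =18.26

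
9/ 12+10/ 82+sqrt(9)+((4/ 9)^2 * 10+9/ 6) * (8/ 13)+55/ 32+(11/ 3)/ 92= 246869125/ 31775328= 7.77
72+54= 126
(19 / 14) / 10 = 19 / 140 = 0.14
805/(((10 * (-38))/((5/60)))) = -161/912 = -0.18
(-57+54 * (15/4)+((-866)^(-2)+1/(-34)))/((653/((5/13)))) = 9273206025/108228400228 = 0.09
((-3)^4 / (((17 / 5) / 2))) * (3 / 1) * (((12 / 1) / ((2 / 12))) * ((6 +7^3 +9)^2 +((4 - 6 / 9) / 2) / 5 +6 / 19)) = 426050053200 / 323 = 1319040412.38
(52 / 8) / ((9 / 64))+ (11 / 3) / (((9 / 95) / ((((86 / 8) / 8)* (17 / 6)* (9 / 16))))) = 1189879 / 9216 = 129.11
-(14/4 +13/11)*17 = -1751/22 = -79.59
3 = 3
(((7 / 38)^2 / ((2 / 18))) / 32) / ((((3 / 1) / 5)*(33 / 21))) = 5145 / 508288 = 0.01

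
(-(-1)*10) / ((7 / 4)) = 40 / 7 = 5.71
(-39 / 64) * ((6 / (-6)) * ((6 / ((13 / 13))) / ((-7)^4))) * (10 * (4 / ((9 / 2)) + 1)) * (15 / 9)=5525 / 115248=0.05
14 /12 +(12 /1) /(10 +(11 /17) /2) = 545 /234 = 2.33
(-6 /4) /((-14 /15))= 45 /28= 1.61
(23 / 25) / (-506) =-1 / 550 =-0.00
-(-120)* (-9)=-1080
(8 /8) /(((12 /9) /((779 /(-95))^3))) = -413.53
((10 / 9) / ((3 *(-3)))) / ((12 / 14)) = -35 / 243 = -0.14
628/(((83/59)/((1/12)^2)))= 9263/2988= 3.10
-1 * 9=-9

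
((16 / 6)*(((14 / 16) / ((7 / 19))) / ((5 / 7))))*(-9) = -399 / 5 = -79.80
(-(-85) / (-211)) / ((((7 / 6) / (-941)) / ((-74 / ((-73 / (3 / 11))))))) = 106540020 / 1186031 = 89.83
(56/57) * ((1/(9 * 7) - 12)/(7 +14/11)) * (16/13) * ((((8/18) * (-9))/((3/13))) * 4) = 17008640/140049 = 121.45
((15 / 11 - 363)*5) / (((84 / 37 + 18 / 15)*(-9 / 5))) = 289.47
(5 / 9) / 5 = 1 / 9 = 0.11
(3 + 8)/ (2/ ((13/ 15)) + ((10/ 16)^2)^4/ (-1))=2399141888/ 498238355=4.82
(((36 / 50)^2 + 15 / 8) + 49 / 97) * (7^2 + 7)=162.32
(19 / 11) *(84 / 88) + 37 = 9353 / 242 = 38.65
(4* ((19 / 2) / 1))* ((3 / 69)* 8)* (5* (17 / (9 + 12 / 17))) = 87856 / 759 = 115.75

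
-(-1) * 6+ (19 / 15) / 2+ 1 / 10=101 / 15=6.73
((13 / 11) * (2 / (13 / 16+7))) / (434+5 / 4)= 1664 / 2393875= 0.00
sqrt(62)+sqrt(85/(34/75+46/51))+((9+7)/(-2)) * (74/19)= -592/19+sqrt(62)+85 * sqrt(5)/24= -15.36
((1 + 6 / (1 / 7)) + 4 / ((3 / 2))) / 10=137 / 30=4.57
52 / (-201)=-0.26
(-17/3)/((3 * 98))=-17/882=-0.02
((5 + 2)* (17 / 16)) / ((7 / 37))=629 / 16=39.31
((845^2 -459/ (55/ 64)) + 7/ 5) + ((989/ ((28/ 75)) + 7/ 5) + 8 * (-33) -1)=1102451809/ 1540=715877.80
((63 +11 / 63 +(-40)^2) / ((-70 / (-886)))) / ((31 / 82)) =24556376 / 441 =55683.39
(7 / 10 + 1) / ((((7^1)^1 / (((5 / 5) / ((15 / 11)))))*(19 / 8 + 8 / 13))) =9724 / 163275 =0.06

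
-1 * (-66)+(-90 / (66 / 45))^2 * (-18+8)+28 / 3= -13641404 / 363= -37579.63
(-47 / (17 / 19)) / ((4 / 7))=-6251 / 68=-91.93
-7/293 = -0.02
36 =36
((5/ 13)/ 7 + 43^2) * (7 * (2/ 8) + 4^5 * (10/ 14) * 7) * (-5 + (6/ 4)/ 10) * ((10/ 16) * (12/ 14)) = -125392793661/ 5096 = -24606121.21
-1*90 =-90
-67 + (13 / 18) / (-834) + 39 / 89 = -88932245 / 1336068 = -66.56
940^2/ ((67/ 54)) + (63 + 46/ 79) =3769774141/ 5293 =712218.81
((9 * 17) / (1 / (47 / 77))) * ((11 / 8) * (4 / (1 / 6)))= 21573 / 7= 3081.86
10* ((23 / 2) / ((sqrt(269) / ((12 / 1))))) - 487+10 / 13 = -6321 / 13+1380* sqrt(269) / 269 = -402.09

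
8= 8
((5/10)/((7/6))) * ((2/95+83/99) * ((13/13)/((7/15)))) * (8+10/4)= 24249/2926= 8.29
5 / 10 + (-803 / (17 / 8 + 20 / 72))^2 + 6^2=111723.82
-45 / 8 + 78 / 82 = -1533 / 328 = -4.67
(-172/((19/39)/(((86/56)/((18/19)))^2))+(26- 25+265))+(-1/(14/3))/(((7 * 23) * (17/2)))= -5476949827/8276688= -661.73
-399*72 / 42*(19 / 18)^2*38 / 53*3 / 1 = -260642 / 159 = -1639.26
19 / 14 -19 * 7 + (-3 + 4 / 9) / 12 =-99683 / 756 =-131.86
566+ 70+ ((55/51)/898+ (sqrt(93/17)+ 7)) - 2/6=sqrt(1581)/17+ 29432903/45798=645.01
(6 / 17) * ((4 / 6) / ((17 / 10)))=40 / 289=0.14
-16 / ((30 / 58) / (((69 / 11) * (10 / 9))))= -215.60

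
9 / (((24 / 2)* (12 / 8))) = 1 / 2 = 0.50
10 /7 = 1.43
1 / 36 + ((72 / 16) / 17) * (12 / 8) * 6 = 1475 / 612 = 2.41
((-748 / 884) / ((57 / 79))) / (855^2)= -869 / 541689525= -0.00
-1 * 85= -85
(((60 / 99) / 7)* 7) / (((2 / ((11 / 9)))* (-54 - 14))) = -5 / 918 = -0.01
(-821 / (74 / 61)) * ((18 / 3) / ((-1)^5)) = 150243 / 37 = 4060.62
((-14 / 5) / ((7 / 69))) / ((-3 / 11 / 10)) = 1012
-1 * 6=-6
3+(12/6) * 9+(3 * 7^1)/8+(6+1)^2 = 581/8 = 72.62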